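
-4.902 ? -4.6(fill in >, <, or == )<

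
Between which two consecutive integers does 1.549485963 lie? 1 and 2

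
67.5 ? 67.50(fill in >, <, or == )==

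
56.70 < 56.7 False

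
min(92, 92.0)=92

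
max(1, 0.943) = 1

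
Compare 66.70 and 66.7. They are equal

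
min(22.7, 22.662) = 22.662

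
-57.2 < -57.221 False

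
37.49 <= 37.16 False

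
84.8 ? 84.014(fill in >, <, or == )>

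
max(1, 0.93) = 1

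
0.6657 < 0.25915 False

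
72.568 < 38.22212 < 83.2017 False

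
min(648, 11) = 11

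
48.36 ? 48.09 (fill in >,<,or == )>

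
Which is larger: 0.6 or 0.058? 0.6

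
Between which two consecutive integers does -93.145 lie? -94 and -93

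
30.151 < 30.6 True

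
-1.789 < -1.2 True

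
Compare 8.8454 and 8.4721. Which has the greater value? 8.8454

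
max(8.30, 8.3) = 8.3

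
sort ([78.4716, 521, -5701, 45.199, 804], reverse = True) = [804, 521, 78.4716, 45.199, -5701]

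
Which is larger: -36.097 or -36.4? -36.097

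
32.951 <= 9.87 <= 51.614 False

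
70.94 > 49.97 True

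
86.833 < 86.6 False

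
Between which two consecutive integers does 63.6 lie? 63 and 64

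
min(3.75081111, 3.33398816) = 3.33398816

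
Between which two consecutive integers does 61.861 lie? 61 and 62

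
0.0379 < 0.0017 False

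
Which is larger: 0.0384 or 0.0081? 0.0384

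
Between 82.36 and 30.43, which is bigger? 82.36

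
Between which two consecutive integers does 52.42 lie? 52 and 53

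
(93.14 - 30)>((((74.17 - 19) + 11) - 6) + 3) False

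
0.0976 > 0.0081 True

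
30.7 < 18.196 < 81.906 False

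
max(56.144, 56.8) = 56.8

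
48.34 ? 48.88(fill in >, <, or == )<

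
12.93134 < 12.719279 False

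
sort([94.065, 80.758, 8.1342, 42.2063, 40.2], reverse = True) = [94.065, 80.758, 42.2063, 40.2, 8.1342]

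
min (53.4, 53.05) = 53.05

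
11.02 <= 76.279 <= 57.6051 False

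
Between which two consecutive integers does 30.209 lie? 30 and 31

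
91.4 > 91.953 False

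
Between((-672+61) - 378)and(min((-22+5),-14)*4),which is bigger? (min((-22+5),-14)*4)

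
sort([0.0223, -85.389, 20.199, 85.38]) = [-85.389, 0.0223, 20.199, 85.38]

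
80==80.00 True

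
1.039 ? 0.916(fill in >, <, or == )>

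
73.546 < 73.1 False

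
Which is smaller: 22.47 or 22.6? 22.47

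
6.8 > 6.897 False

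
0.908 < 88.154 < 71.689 False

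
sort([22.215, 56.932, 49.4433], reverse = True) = [56.932, 49.4433, 22.215]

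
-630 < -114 True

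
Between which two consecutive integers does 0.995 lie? 0 and 1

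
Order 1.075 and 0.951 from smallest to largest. 0.951, 1.075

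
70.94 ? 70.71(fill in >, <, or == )>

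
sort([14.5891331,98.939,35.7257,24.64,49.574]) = [14.5891331,24.64,35.7257,49.574,98.939]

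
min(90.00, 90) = 90.00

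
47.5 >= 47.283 True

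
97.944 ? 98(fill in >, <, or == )<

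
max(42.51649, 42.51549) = 42.51649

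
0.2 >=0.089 True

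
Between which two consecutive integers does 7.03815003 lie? 7 and 8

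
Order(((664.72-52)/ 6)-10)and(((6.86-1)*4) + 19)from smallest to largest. (((6.86-1)*4) + 19), (((664.72-52)/ 6)-10)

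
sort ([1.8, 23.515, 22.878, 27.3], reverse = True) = [27.3, 23.515, 22.878, 1.8]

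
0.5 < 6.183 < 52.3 True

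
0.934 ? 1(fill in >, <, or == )<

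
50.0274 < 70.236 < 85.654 True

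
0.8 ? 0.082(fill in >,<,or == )>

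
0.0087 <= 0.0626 True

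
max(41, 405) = 405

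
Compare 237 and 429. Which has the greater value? 429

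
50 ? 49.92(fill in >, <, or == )>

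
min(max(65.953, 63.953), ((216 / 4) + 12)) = 65.953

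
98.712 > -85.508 True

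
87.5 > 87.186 True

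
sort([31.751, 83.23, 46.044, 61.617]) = [31.751, 46.044, 61.617, 83.23]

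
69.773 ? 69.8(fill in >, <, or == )<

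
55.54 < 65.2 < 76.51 True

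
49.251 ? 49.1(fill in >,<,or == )>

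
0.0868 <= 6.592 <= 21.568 True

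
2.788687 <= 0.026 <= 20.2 False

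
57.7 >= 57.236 True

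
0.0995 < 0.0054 False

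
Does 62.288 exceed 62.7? No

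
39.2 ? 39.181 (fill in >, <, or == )>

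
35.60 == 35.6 True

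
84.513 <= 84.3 False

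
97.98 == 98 False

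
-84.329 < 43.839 True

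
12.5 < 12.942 True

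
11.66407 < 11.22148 False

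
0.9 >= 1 False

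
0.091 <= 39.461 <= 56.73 True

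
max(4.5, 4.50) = 4.50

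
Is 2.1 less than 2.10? No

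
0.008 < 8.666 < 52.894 True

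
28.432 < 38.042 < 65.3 True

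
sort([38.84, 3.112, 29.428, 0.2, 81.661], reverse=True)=[81.661, 38.84, 29.428, 3.112, 0.2]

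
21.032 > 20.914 True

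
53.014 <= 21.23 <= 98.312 False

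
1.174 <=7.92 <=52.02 True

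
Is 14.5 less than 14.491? No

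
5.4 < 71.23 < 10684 True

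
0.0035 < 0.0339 True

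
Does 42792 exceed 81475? No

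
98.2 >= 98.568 False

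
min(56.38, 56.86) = 56.38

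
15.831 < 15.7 False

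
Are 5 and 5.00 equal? Yes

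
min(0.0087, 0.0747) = 0.0087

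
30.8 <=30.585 False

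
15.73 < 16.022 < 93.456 True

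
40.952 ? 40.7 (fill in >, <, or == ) >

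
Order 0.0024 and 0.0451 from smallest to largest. 0.0024, 0.0451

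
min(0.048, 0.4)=0.048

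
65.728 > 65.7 True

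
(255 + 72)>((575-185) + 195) False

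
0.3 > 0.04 True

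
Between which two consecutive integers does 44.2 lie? 44 and 45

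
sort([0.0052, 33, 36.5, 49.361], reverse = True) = [49.361, 36.5, 33, 0.0052]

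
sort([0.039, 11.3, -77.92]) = [-77.92, 0.039, 11.3]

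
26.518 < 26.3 False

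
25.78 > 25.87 False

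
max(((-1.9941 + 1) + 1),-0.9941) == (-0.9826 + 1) False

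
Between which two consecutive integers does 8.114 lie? 8 and 9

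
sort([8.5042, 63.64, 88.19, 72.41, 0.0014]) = [0.0014, 8.5042, 63.64, 72.41, 88.19]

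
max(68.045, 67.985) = 68.045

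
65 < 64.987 False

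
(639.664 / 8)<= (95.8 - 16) False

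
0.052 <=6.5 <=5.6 False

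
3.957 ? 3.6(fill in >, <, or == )>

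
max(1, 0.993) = 1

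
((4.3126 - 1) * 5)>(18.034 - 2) True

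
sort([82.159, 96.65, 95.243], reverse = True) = [96.65, 95.243, 82.159]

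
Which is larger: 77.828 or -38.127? 77.828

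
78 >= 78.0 True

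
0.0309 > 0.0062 True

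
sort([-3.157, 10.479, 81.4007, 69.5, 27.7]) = [-3.157, 10.479, 27.7, 69.5, 81.4007]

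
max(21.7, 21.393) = 21.7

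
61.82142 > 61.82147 False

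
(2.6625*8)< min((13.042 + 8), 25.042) False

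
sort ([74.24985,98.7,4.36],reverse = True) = [98.7,74.24985,4.36]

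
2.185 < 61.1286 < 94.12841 True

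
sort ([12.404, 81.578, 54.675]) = [12.404, 54.675, 81.578]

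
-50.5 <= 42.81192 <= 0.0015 False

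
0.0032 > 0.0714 False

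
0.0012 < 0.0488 True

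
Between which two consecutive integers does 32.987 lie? 32 and 33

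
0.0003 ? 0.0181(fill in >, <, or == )<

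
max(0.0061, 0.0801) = 0.0801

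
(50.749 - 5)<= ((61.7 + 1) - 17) False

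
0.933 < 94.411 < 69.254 False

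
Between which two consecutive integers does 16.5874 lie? 16 and 17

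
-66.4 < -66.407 False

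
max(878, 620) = 878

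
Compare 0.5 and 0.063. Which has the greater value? 0.5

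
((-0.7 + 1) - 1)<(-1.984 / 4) True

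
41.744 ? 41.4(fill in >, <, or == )>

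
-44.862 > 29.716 False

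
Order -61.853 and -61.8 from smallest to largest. -61.853,-61.8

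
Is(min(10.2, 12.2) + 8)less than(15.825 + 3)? Yes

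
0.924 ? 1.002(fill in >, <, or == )<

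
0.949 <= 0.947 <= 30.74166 False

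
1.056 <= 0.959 False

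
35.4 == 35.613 False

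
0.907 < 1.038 True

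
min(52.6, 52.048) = 52.048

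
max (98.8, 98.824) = 98.824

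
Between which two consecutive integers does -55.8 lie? -56 and -55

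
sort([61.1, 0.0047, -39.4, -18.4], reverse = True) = [61.1, 0.0047, -18.4, -39.4]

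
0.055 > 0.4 False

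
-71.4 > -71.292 False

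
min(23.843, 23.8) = 23.8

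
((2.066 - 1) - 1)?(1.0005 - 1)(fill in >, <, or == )>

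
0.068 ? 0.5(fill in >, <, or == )<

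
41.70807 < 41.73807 True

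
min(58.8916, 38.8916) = 38.8916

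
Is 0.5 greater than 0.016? Yes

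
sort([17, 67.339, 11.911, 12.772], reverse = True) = [67.339, 17, 12.772, 11.911]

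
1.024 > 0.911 True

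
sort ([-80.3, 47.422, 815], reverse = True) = [815, 47.422, -80.3]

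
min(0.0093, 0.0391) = 0.0093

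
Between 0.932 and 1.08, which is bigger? 1.08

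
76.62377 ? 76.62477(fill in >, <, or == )<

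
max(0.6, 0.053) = 0.6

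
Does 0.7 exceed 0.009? Yes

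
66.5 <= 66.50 True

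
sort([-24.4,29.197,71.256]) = [-24.4,29.197,71.256]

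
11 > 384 False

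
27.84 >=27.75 True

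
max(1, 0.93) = 1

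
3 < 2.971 False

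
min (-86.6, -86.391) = -86.6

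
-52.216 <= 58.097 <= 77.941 True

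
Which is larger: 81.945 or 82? 82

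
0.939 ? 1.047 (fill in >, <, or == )<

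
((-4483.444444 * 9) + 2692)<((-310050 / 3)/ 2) False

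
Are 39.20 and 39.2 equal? Yes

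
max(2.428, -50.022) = 2.428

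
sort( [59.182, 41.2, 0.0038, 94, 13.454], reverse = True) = [94, 59.182, 41.2, 13.454, 0.0038]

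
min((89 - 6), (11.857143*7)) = 83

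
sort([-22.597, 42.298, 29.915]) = [-22.597, 29.915, 42.298]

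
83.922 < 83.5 False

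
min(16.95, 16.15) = 16.15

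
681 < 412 False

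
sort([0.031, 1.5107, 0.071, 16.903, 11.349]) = [0.031, 0.071, 1.5107, 11.349, 16.903]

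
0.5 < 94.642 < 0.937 False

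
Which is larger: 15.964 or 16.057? 16.057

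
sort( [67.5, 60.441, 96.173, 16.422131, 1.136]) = [1.136, 16.422131, 60.441, 67.5, 96.173]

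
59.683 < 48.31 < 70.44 False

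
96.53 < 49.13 False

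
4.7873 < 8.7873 True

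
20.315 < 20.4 True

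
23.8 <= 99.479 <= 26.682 False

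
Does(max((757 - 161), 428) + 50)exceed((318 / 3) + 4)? Yes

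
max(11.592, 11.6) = 11.6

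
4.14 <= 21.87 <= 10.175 False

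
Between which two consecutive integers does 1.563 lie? 1 and 2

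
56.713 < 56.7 False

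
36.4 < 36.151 False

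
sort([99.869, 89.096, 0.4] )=[0.4, 89.096, 99.869]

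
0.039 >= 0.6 False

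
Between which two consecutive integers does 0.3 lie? 0 and 1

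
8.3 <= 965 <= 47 False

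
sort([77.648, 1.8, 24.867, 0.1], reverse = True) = [77.648, 24.867, 1.8, 0.1]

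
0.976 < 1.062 True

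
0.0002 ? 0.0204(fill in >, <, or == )<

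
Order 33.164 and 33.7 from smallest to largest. 33.164, 33.7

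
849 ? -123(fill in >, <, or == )>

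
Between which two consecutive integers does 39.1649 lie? 39 and 40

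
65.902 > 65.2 True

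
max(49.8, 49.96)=49.96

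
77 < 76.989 False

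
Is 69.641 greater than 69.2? Yes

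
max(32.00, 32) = 32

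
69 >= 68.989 True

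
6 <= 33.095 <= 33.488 True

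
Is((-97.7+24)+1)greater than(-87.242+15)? No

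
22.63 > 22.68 False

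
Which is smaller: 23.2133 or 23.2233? 23.2133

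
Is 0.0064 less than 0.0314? Yes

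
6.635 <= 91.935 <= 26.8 False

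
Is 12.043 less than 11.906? No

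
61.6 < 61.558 False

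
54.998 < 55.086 True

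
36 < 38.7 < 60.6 True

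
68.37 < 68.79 True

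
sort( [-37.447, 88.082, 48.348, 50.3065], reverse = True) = [88.082, 50.3065, 48.348, -37.447]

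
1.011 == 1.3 False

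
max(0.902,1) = 1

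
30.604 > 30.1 True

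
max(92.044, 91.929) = 92.044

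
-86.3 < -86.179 True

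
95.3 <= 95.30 True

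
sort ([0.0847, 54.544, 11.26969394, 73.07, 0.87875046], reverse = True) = [73.07, 54.544, 11.26969394, 0.87875046, 0.0847]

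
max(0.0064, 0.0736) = 0.0736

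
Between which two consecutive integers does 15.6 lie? 15 and 16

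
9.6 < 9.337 False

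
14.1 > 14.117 False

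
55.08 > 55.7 False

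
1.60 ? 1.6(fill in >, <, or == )==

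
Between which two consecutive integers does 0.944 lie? 0 and 1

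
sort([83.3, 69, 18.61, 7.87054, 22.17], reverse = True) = [83.3, 69, 22.17, 18.61, 7.87054]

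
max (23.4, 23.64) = 23.64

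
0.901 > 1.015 False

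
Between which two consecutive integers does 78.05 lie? 78 and 79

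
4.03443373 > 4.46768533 False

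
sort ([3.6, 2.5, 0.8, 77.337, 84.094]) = [0.8, 2.5, 3.6, 77.337, 84.094]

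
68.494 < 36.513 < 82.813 False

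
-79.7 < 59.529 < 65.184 True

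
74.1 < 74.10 False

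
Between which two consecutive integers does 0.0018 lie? 0 and 1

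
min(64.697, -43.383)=-43.383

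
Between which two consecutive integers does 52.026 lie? 52 and 53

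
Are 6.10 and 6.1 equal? Yes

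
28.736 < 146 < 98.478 False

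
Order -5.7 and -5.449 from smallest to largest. -5.7, -5.449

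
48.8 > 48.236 True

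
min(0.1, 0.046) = 0.046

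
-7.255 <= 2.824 True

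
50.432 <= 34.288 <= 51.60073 False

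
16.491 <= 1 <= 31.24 False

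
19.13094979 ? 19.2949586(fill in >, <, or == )<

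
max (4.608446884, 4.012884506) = 4.608446884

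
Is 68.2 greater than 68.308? No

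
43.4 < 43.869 True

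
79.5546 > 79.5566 False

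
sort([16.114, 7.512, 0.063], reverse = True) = [16.114, 7.512, 0.063]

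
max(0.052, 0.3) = 0.3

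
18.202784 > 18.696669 False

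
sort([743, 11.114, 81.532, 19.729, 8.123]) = [8.123, 11.114, 19.729, 81.532, 743]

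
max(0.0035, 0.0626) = 0.0626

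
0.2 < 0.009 False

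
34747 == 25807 False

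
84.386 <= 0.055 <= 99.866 False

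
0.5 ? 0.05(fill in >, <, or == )>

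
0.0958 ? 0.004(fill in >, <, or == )>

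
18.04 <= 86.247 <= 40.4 False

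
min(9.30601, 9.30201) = 9.30201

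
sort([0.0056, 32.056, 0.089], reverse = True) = [32.056, 0.089, 0.0056]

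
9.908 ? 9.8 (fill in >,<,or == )>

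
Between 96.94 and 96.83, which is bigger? 96.94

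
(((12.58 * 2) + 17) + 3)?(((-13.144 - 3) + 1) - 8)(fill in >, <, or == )>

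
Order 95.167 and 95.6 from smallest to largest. 95.167, 95.6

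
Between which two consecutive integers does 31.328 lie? 31 and 32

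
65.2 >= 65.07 True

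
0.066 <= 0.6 True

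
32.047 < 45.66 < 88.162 True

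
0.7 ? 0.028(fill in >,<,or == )>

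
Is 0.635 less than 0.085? No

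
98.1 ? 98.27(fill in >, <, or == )<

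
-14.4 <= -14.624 False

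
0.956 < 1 True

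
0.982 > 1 False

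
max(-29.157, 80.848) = 80.848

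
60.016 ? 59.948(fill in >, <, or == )>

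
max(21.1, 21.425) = 21.425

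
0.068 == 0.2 False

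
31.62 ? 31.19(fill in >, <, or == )>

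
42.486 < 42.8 True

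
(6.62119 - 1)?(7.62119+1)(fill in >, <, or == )<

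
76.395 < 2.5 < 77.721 False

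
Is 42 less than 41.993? No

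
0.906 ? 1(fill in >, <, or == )<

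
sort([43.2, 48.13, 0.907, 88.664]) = [0.907, 43.2, 48.13, 88.664]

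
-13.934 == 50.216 False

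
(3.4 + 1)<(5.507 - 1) True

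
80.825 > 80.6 True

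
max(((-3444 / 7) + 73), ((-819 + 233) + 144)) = -419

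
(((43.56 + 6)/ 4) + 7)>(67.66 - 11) False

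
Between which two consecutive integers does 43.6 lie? 43 and 44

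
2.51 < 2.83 True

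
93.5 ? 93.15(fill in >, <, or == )>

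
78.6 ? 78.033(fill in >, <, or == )>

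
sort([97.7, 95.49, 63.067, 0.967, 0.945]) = [0.945, 0.967, 63.067, 95.49, 97.7]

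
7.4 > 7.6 False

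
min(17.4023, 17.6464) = 17.4023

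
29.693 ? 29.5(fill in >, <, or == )>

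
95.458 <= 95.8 True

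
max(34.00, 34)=34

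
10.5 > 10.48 True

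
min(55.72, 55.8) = 55.72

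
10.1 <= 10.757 True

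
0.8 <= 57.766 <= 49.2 False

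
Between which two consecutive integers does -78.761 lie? -79 and -78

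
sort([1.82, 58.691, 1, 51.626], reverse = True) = [58.691, 51.626, 1.82, 1]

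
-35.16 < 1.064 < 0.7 False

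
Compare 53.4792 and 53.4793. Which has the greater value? 53.4793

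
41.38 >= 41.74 False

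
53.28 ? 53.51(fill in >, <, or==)<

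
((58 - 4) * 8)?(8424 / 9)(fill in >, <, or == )<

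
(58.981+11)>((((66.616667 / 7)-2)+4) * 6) True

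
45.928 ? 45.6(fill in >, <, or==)>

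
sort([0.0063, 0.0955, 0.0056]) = [0.0056, 0.0063, 0.0955]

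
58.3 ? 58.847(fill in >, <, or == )<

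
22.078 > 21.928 True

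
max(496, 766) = 766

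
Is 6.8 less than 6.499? No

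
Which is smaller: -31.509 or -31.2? -31.509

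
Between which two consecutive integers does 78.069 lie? 78 and 79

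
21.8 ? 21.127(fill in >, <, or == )>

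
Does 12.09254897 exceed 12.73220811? No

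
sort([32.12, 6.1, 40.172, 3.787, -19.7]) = [-19.7, 3.787, 6.1, 32.12, 40.172]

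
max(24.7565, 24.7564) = 24.7565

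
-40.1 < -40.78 False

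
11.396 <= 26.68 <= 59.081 True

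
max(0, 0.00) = 0.00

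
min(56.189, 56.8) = 56.189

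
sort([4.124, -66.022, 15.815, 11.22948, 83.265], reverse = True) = [83.265, 15.815, 11.22948, 4.124, -66.022]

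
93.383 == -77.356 False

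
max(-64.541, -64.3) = -64.3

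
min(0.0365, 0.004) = 0.004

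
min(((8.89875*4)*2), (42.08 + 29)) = 71.08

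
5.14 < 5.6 True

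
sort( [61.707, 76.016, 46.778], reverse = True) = [76.016, 61.707, 46.778]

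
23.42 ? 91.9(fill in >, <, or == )<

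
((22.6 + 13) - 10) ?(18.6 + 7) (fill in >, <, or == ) ==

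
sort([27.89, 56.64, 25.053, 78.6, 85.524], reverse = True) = [85.524, 78.6, 56.64, 27.89, 25.053]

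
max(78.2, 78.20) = 78.20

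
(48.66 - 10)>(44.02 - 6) True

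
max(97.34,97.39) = 97.39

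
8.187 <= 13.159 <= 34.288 True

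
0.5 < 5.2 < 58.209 True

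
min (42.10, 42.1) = 42.10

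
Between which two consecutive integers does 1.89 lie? 1 and 2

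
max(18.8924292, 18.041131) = 18.8924292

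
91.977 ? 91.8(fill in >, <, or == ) >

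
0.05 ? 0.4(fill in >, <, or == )<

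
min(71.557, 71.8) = 71.557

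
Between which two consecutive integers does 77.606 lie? 77 and 78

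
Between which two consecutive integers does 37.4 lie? 37 and 38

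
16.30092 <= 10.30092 False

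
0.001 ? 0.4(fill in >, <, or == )<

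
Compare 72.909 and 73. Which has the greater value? 73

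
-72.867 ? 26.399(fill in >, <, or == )<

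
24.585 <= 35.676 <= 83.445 True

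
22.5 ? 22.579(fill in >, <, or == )<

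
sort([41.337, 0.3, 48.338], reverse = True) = [48.338, 41.337, 0.3]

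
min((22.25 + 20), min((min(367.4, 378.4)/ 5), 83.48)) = 42.25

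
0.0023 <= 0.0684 True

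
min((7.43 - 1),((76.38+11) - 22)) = 6.43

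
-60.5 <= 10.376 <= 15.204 True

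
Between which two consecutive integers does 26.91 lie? 26 and 27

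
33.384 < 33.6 True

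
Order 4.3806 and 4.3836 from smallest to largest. 4.3806, 4.3836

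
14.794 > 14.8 False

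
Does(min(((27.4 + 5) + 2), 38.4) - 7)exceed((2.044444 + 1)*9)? Yes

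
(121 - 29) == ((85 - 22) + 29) True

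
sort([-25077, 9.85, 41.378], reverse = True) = [41.378, 9.85, -25077]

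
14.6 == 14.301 False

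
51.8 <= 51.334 False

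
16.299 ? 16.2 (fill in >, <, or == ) >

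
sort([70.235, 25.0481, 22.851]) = [22.851, 25.0481, 70.235]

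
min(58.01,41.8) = 41.8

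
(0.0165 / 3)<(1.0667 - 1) True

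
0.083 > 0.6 False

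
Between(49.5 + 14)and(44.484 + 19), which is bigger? (49.5 + 14)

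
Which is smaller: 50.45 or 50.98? 50.45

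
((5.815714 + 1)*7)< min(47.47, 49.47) False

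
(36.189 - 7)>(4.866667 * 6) False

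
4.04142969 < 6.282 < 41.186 True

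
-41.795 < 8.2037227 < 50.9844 True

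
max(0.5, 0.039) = 0.5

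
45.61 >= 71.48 False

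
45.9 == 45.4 False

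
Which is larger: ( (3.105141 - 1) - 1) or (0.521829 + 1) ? (0.521829 + 1)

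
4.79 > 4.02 True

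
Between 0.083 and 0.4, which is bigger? 0.4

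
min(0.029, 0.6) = 0.029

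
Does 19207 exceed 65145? No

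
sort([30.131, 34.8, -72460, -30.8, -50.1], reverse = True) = [34.8, 30.131, -30.8, -50.1, -72460]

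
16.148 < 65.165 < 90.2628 True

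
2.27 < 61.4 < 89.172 True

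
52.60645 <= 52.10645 False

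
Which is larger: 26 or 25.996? 26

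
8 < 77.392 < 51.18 False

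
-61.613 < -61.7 False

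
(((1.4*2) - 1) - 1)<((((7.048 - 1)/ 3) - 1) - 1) False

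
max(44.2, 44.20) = 44.20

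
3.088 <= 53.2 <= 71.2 True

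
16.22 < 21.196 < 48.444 True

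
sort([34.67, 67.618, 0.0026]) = [0.0026, 34.67, 67.618]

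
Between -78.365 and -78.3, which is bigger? -78.3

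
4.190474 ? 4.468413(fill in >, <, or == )<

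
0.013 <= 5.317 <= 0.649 False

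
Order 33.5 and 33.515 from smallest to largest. 33.5, 33.515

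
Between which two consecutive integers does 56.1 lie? 56 and 57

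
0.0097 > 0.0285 False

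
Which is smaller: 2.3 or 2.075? 2.075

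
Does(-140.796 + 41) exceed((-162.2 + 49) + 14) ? No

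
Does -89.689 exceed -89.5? No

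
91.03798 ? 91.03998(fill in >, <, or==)<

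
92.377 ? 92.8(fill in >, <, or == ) <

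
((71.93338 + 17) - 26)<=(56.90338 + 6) False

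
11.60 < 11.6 False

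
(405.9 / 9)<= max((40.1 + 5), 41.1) True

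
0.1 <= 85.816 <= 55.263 False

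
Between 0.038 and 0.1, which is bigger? 0.1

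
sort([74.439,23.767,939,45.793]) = [23.767,45.793,74.439,939]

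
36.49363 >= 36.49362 True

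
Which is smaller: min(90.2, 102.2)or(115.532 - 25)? min(90.2, 102.2)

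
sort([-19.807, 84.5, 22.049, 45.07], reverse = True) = [84.5, 45.07, 22.049, -19.807]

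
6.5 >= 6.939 False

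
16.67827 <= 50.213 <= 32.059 False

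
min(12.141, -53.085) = -53.085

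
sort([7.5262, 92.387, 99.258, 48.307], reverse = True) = [99.258, 92.387, 48.307, 7.5262]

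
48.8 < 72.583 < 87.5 True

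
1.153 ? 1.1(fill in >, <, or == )>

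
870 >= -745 True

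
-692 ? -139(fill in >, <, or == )<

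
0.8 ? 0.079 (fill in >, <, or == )>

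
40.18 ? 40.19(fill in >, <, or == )<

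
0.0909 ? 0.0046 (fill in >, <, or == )>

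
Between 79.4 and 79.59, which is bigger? 79.59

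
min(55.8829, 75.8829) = 55.8829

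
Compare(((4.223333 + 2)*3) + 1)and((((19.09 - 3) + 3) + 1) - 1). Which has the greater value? (((4.223333 + 2)*3) + 1)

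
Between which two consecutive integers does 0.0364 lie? 0 and 1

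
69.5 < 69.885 True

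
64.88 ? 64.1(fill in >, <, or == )>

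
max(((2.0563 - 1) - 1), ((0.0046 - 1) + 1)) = 0.0563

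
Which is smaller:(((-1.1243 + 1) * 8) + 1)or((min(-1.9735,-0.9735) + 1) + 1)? (((-1.1243 + 1) * 8) + 1)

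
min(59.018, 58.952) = 58.952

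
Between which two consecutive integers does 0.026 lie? 0 and 1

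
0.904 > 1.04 False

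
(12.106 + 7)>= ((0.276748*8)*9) False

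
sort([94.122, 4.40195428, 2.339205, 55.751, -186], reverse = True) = [94.122, 55.751, 4.40195428, 2.339205, -186]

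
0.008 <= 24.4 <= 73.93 True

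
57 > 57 False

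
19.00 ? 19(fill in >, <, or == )==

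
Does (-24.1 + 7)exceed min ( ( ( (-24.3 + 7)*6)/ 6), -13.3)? Yes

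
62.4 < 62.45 True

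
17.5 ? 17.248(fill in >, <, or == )>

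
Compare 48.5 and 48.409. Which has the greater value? 48.5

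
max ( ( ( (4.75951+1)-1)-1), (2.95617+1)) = 3.95617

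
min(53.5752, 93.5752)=53.5752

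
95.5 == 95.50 True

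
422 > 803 False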